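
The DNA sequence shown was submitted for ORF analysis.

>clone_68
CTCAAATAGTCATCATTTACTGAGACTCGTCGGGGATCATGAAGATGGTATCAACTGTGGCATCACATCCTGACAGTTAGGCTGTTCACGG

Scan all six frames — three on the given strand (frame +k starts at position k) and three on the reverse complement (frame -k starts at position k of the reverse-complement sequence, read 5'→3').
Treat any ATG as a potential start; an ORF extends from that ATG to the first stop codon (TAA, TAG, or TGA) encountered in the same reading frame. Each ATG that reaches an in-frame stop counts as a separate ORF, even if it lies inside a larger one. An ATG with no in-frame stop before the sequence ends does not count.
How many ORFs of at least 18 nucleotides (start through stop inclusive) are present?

4

Reverse complement (5'→3'): CCGTGAACAGCCTAACTGTCAGGATGTGATGCCACAGTTGATACCATCTTCATGATCCCCGACGAGTCTCAGTAAATGATGACTATTTGAG
Frame +1: CTC AAA TAG TCA TCA TTT ACT GAG ACT CGT CGG GGA TCA TGA AGA TGG TAT CAA CTG TGG CAT CAC ATC CTG ACA GTT AGG CTG TTC ACG — no ATG→stop ORF.
Frame +2: TCA AAT AGT CAT CAT TTA CTG AGA CTC GTC GGG GAT CAT GAA GAT GGT ATC AAC TGT GGC ATC ACA TCC TGA CAG TTA GGC TGT TCA CGG — no ATG→stop ORF.
Frame +3: CAA ATA GTC ATC ATT TAC TGA GAC TCG TCG GGG ATC ATG AAG ATG GTA TCA ACT GTG GCA TCA CAT CCT GAC AGT TAG GCT GTT CAC — ATG at 39, stop TAG at 78 → 42 nt; ATG at 45, stop TAG at 78 → 36 nt.
Frame -1: CCG TGA ACA GCC TAA CTG TCA GGA TGT GAT GCC ACA GTT GAT ACC ATC TTC ATG ATC CCC GAC GAG TCT CAG TAA ATG ATG ACT ATT TGA — ATG at 52, stop TAA at 73 → 24 nt; ATG at 76, stop TGA at 88 → 15 nt; ATG at 79, stop TGA at 88 → 12 nt.
Frame -2: CGT GAA CAG CCT AAC TGT CAG GAT GTG ATG CCA CAG TTG ATA CCA TCT TCA TGA TCC CCG ACG AGT CTC AGT AAA TGA TGA CTA TTT GAG — ATG at 29, stop TGA at 53 → 27 nt.
Frame -3: GTG AAC AGC CTA ACT GTC AGG ATG TGA TGC CAC AGT TGA TAC CAT CTT CAT GAT CCC CGA CGA GTC TCA GTA AAT GAT GAC TAT TTG — ATG at 24, stop TGA at 27 → 6 nt.
ORFs ≥ 18 nucleotides: frame +3 39–80 (42 nucleotides), frame +3 45–80 (36 nucleotides), frame -1 52–75 (24 nucleotides), frame -2 29–55 (27 nucleotides). Count = 4.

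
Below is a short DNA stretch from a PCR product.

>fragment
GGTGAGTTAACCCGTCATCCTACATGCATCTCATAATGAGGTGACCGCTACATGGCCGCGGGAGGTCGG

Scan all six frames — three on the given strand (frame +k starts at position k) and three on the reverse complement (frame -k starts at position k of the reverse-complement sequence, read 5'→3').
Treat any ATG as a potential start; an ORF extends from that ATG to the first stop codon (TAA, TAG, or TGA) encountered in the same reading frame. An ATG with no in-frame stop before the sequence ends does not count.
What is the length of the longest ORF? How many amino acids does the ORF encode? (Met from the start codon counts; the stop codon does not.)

6

Reverse complement (5'→3'): CCGACCTCCCGCGGCCATGTAGCGGTCACCTCATTATGAGATGCATGTAGGATGACGGGTTAACTCACC
Frame +1: GGT GAG TTA ACC CGT CAT CCT ACA TGC ATC TCA TAA TGA GGT GAC CGC TAC ATG GCC GCG GGA GGT CGG — no ATG→stop ORF.
Frame +2: GTG AGT TAA CCC GTC ATC CTA CAT GCA TCT CAT AAT GAG GTG ACC GCT ACA TGG CCG CGG GAG GTC — no ATG→stop ORF.
Frame +3: TGA GTT AAC CCG TCA TCC TAC ATG CAT CTC ATA ATG AGG TGA CCG CTA CAT GGC CGC GGG AGG TCG — ATG at 24, stop TGA at 42 → 21 nt; ATG at 36, stop TGA at 42 → 9 nt.
Frame -1: CCG ACC TCC CGC GGC CAT GTA GCG GTC ACC TCA TTA TGA GAT GCA TGT AGG ATG ACG GGT TAA CTC ACC — ATG at 52, stop TAA at 61 → 12 nt.
Frame -2: CGA CCT CCC GCG GCC ATG TAG CGG TCA CCT CAT TAT GAG ATG CAT GTA GGA TGA CGG GTT AAC TCA — ATG at 17, stop TAG at 20 → 6 nt; ATG at 41, stop TGA at 53 → 15 nt.
Frame -3: GAC CTC CCG CGG CCA TGT AGC GGT CAC CTC ATT ATG AGA TGC ATG TAG GAT GAC GGG TTA ACT CAC — ATG at 36, stop TAG at 48 → 15 nt; ATG at 45, stop TAG at 48 → 6 nt.
Longest: frame +3, positions 24–44, 21 nt = 7 codons = 6 aa. → 6 amino acids.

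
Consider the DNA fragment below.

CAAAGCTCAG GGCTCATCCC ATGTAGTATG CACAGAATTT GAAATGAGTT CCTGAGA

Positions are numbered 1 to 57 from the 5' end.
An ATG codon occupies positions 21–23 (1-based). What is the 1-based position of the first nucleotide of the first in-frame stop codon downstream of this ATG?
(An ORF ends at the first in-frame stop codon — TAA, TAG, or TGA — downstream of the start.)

Codons from position 21: ATG (21–23), TAG (24–26).
TAG is a stop codon; it begins at position 24.

24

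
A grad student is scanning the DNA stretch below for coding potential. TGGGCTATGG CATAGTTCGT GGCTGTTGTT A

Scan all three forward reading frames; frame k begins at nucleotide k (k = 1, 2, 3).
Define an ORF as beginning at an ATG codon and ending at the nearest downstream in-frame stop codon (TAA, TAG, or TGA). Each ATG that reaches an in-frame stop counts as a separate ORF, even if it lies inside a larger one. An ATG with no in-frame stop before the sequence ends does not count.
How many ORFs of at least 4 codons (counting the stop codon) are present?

Frame 1: TGG GCT ATG GCA TAG TTC GTG GCT GTT GTT — ATG at 7, stop TAG at 13 → 9 nt.
Frame 2: GGG CTA TGG CAT AGT TCG TGG CTG TTG TTA — no ATG→stop ORF.
Frame 3: GGC TAT GGC ATA GTT CGT GGC TGT TGT — no ATG→stop ORF.
No ORF reaches 4 codons. Count = 0.

0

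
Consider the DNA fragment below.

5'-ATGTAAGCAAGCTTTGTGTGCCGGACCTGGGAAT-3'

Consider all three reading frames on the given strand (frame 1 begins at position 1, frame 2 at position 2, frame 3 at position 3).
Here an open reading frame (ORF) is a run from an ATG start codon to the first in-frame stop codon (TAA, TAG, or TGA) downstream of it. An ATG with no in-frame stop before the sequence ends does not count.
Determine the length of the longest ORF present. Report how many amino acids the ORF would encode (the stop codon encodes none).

1

Frame 1: ATG TAA GCA AGC TTT GTG TGC CGG ACC TGG GAA — ATG at 1, stop TAA at 4 → 6 nt.
Frame 2: TGT AAG CAA GCT TTG TGT GCC GGA CCT GGG AAT — no ATG→stop ORF.
Frame 3: GTA AGC AAG CTT TGT GTG CCG GAC CTG GGA — no ATG→stop ORF.
Longest: frame 1, positions 1–6, 6 nt = 2 codons = 1 aa. → 1 amino acids.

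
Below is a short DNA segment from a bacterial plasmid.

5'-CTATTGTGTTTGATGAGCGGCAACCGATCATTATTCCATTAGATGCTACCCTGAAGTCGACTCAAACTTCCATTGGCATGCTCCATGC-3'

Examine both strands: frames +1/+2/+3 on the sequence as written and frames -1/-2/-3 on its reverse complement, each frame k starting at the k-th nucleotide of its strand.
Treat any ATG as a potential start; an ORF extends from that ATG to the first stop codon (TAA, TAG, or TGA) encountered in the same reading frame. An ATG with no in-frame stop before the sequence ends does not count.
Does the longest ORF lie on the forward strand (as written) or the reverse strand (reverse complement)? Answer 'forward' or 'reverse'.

reverse

Reverse complement (5'→3'): GCATGGAGCATGCCAATGGAAGTTTGAGTCGACTTCAGGGTAGCATCTAATGGAATAATGATCGGTTGCCGCTCATCAAACACAATAG
Frame +1: CTA TTG TGT TTG ATG AGC GGC AAC CGA TCA TTA TTC CAT TAG ATG CTA CCC TGA AGT CGA CTC AAA CTT CCA TTG GCA TGC TCC ATG — ATG at 13, stop TAG at 40 → 30 nt; ATG at 43, stop TGA at 52 → 12 nt.
Frame +2: TAT TGT GTT TGA TGA GCG GCA ACC GAT CAT TAT TCC ATT AGA TGC TAC CCT GAA GTC GAC TCA AAC TTC CAT TGG CAT GCT CCA TGC — no ATG→stop ORF.
Frame +3: ATT GTG TTT GAT GAG CGG CAA CCG ATC ATT ATT CCA TTA GAT GCT ACC CTG AAG TCG ACT CAA ACT TCC ATT GGC ATG CTC CAT — no ATG→stop ORF.
Frame -1: GCA TGG AGC ATG CCA ATG GAA GTT TGA GTC GAC TTC AGG GTA GCA TCT AAT GGA ATA ATG ATC GGT TGC CGC TCA TCA AAC ACA ATA — ATG at 10, stop TGA at 25 → 18 nt; ATG at 16, stop TGA at 25 → 12 nt.
Frame -2: CAT GGA GCA TGC CAA TGG AAG TTT GAG TCG ACT TCA GGG TAG CAT CTA ATG GAA TAA TGA TCG GTT GCC GCT CAT CAA ACA CAA TAG — ATG at 50, stop TAA at 56 → 9 nt.
Frame -3: ATG GAG CAT GCC AAT GGA AGT TTG AGT CGA CTT CAG GGT AGC ATC TAA TGG AAT AAT GAT CGG TTG CCG CTC ATC AAA CAC AAT — ATG at 3, stop TAA at 48 → 48 nt.
Forward-strand max 30 nt; reverse-strand max 48 nt. The reverse strand has the longer ORF.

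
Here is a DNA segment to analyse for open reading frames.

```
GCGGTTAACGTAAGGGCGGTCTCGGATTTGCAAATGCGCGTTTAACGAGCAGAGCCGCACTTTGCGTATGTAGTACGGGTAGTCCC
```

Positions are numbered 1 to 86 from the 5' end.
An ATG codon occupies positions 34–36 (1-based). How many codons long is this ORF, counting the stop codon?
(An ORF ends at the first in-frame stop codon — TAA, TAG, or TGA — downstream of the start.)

Codons from position 34: ATG (34–36), CGC (37–39), GTT (40–42), TAA (43–45).
TAA is the first in-frame stop; that's 4 codons including the stop.

4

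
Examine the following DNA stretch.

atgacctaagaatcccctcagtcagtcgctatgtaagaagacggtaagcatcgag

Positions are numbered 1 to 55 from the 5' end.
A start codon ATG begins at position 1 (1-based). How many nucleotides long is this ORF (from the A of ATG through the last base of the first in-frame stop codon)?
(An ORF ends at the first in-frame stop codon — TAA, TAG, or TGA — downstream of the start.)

Codons from position 1: ATG (1–3), ACC (4–6), TAA (7–9).
TAA is the first in-frame stop; ORF spans 1–9, 9 nucleotides.

9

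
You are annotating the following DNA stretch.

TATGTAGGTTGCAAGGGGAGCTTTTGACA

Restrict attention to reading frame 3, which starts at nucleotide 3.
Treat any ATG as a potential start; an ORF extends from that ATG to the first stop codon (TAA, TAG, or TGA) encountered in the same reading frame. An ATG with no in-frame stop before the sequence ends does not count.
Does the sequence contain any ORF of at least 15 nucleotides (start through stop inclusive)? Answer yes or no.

Frame 3: TGT AGG TTG CAA GGG GAG CTT TTG ACA — no ATG→stop ORF.
Largest ORF found is 0 nucleotides < 15, so no.

no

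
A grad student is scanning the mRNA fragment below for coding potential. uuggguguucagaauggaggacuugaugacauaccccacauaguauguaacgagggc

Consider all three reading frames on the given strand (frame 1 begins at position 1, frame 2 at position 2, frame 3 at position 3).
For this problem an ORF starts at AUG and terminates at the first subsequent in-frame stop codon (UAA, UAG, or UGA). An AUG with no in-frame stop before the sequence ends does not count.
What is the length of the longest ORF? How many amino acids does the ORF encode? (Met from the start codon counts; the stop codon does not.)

9

Frame 1: UUG GGU GUU CAG AAU GGA GGA CUU GAU GAC AUA CCC CAC AUA GUA UGU AAC GAG GGC — no AUG→stop ORF.
Frame 2: UGG GUG UUC AGA AUG GAG GAC UUG AUG ACA UAC CCC ACA UAG UAU GUA ACG AGG — AUG at 14, stop UAG at 41 → 30 nt; AUG at 26, stop UAG at 41 → 18 nt.
Frame 3: GGG UGU UCA GAA UGG AGG ACU UGA UGA CAU ACC CCA CAU AGU AUG UAA CGA GGG — AUG at 45, stop UAA at 48 → 6 nt.
Longest: frame 2, positions 14–43, 30 nt = 10 codons = 9 aa. → 9 amino acids.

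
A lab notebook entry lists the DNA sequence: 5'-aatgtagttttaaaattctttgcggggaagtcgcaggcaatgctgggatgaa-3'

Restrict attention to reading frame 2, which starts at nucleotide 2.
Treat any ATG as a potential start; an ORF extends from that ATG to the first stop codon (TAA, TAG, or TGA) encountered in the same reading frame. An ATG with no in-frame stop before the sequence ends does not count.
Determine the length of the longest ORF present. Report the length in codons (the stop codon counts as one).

Frame 2: ATG TAG TTT TAA AAT TCT TTG CGG GGA AGT CGC AGG CAA TGC TGG GAT GAA — ATG at 2, stop TAG at 5 → 6 nt.
Longest: frame 2, positions 2–7, 6 nt = 2 codons = 1 aa. → 2 codons.

2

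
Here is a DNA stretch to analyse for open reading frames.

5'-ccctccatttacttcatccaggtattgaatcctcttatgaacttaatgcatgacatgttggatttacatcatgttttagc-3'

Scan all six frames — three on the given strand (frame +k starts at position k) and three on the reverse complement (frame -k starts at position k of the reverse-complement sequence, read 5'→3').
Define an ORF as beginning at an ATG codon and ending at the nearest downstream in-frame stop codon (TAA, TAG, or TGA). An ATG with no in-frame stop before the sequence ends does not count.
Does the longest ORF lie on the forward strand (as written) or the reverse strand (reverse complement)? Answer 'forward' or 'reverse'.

Reverse complement (5'→3'): GCTAAAACATGATGTAAATCCAACATGTCATGCATTAAGTTCATAAGAGGATTCAATACCTGGATGAAGTAAATGGAGGG
Frame +1: CCC TCC ATT TAC TTC ATC CAG GTA TTG AAT CCT CTT ATG AAC TTA ATG CAT GAC ATG TTG GAT TTA CAT CAT GTT TTA — no ATG→stop ORF.
Frame +2: CCT CCA TTT ACT TCA TCC AGG TAT TGA ATC CTC TTA TGA ACT TAA TGC ATG ACA TGT TGG ATT TAC ATC ATG TTT TAG — ATG at 50, stop TAG at 77 → 30 nt; ATG at 71, stop TAG at 77 → 9 nt.
Frame +3: CTC CAT TTA CTT CAT CCA GGT ATT GAA TCC TCT TAT GAA CTT AAT GCA TGA CAT GTT GGA TTT ACA TCA TGT TTT AGC — no ATG→stop ORF.
Frame -1: GCT AAA ACA TGA TGT AAA TCC AAC ATG TCA TGC ATT AAG TTC ATA AGA GGA TTC AAT ACC TGG ATG AAG TAA ATG GAG — ATG at 25, stop TAA at 70 → 48 nt; ATG at 64, stop TAA at 70 → 9 nt.
Frame -2: CTA AAA CAT GAT GTA AAT CCA ACA TGT CAT GCA TTA AGT TCA TAA GAG GAT TCA ATA CCT GGA TGA AGT AAA TGG AGG — no ATG→stop ORF.
Frame -3: TAA AAC ATG ATG TAA ATC CAA CAT GTC ATG CAT TAA GTT CAT AAG AGG ATT CAA TAC CTG GAT GAA GTA AAT GGA GGG — ATG at 9, stop TAA at 15 → 9 nt; ATG at 12, stop TAA at 15 → 6 nt; ATG at 30, stop TAA at 36 → 9 nt.
Forward-strand max 30 nt; reverse-strand max 48 nt. The reverse strand has the longer ORF.

reverse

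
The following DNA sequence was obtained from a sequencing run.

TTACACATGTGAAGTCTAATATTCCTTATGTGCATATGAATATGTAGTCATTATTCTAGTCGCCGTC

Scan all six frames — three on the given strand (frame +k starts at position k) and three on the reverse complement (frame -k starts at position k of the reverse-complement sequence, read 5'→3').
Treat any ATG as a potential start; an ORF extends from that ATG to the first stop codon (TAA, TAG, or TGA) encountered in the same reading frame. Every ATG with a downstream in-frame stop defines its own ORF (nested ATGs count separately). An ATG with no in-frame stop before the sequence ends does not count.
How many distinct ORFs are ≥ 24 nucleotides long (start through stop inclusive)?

Reverse complement (5'→3'): GACGGCGACTAGAATAATGACTACATATTCATATGCACATAAGGAATATTAGACTTCACATGTGTAA
Frame +1: TTA CAC ATG TGA AGT CTA ATA TTC CTT ATG TGC ATA TGA ATA TGT AGT CAT TAT TCT AGT CGC CGT — ATG at 7, stop TGA at 10 → 6 nt; ATG at 28, stop TGA at 37 → 12 nt.
Frame +2: TAC ACA TGT GAA GTC TAA TAT TCC TTA TGT GCA TAT GAA TAT GTA GTC ATT ATT CTA GTC GCC GTC — no ATG→stop ORF.
Frame +3: ACA CAT GTG AAG TCT AAT ATT CCT TAT GTG CAT ATG AAT ATG TAG TCA TTA TTC TAG TCG CCG — ATG at 36, stop TAG at 45 → 12 nt; ATG at 42, stop TAG at 45 → 6 nt.
Frame -1: GAC GGC GAC TAG AAT AAT GAC TAC ATA TTC ATA TGC ACA TAA GGA ATA TTA GAC TTC ACA TGT GTA — no ATG→stop ORF.
Frame -2: ACG GCG ACT AGA ATA ATG ACT ACA TAT TCA TAT GCA CAT AAG GAA TAT TAG ACT TCA CAT GTG TAA — ATG at 17, stop TAG at 50 → 36 nt.
Frame -3: CGG CGA CTA GAA TAA TGA CTA CAT ATT CAT ATG CAC ATA AGG AAT ATT AGA CTT CAC ATG TGT — no ATG→stop ORF.
ORFs ≥ 24 nucleotides: frame -2 17–52 (36 nucleotides). Count = 1.

1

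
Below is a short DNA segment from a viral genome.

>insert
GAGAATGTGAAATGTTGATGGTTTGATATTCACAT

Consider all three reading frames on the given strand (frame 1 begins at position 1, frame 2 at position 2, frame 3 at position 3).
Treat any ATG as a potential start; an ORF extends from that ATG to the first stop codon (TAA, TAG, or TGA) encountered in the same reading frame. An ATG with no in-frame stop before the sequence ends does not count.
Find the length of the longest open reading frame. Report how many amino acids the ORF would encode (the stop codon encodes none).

4

Frame 1: GAG AAT GTG AAA TGT TGA TGG TTT GAT ATT CAC — no ATG→stop ORF.
Frame 2: AGA ATG TGA AAT GTT GAT GGT TTG ATA TTC ACA — ATG at 5, stop TGA at 8 → 6 nt.
Frame 3: GAA TGT GAA ATG TTG ATG GTT TGA TAT TCA CAT — ATG at 12, stop TGA at 24 → 15 nt; ATG at 18, stop TGA at 24 → 9 nt.
Longest: frame 3, positions 12–26, 15 nt = 5 codons = 4 aa. → 4 amino acids.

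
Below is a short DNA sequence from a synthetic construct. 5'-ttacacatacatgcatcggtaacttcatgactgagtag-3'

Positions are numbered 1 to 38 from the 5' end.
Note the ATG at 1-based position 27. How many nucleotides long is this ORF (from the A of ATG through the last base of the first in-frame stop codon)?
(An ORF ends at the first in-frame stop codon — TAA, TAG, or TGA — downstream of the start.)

Codons from position 27: ATG (27–29), ACT (30–32), GAG (33–35), TAG (36–38).
TAG is the first in-frame stop; ORF spans 27–38, 12 nucleotides.

12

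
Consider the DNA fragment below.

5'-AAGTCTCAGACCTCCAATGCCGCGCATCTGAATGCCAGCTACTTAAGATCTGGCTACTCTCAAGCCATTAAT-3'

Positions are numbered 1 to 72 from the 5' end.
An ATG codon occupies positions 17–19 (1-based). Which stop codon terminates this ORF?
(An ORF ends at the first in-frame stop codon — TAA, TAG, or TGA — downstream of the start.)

TGA

Codons from position 17: ATG (17–19), CCG (20–22), CGC (23–25), ATC (26–28), TGA (29–31).
The first in-frame stop codon is TGA.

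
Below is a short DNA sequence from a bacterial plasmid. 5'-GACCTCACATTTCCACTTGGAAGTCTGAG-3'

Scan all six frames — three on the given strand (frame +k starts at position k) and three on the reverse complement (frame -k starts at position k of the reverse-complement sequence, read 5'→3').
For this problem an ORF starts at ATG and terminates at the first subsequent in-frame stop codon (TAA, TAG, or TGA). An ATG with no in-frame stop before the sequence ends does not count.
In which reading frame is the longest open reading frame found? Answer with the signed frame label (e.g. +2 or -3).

-2

Reverse complement (5'→3'): CTCAGACTTCCAAGTGGAAATGTGAGGTC
Frame +1: GAC CTC ACA TTT CCA CTT GGA AGT CTG — no ATG→stop ORF.
Frame +2: ACC TCA CAT TTC CAC TTG GAA GTC TGA — no ATG→stop ORF.
Frame +3: CCT CAC ATT TCC ACT TGG AAG TCT GAG — no ATG→stop ORF.
Frame -1: CTC AGA CTT CCA AGT GGA AAT GTG AGG — no ATG→stop ORF.
Frame -2: TCA GAC TTC CAA GTG GAA ATG TGA GGT — ATG at 20, stop TGA at 23 → 6 nt.
Frame -3: CAG ACT TCC AAG TGG AAA TGT GAG GTC — no ATG→stop ORF.
Longest ORF is 6 nt in frame -2 (positions 20–25).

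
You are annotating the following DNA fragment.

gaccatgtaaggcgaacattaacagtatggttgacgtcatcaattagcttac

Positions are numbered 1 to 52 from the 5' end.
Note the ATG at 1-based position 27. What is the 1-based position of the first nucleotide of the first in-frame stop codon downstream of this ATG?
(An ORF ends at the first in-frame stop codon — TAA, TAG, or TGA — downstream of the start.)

45

Codons from position 27: ATG (27–29), GTT (30–32), GAC (33–35), GTC (36–38), ATC (39–41), AAT (42–44), TAG (45–47).
TAG is a stop codon; it begins at position 45.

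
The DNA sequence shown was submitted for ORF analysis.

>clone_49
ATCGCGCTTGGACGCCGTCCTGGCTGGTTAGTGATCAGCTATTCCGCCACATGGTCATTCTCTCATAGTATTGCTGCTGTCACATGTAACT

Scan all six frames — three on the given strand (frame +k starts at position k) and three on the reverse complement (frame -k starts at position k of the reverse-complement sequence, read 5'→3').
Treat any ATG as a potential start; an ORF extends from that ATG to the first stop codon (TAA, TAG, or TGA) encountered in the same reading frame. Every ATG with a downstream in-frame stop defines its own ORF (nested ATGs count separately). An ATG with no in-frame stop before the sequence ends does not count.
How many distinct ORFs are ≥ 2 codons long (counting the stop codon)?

Reverse complement (5'→3'): AGTTACATGTGACAGCAGCAATACTATGAGAGAATGACCATGTGGCGGAATAGCTGATCACTAACCAGCCAGGACGGCGTCCAAGCGCGAT
Frame +1: ATC GCG CTT GGA CGC CGT CCT GGC TGG TTA GTG ATC AGC TAT TCC GCC ACA TGG TCA TTC TCT CAT AGT ATT GCT GCT GTC ACA TGT AAC — no ATG→stop ORF.
Frame +2: TCG CGC TTG GAC GCC GTC CTG GCT GGT TAG TGA TCA GCT ATT CCG CCA CAT GGT CAT TCT CTC ATA GTA TTG CTG CTG TCA CAT GTA ACT — no ATG→stop ORF.
Frame +3: CGC GCT TGG ACG CCG TCC TGG CTG GTT AGT GAT CAG CTA TTC CGC CAC ATG GTC ATT CTC TCA TAG TAT TGC TGC TGT CAC ATG TAA — ATG at 51, stop TAG at 66 → 18 nt; ATG at 84, stop TAA at 87 → 6 nt.
Frame -1: AGT TAC ATG TGA CAG CAG CAA TAC TAT GAG AGA ATG ACC ATG TGG CGG AAT AGC TGA TCA CTA ACC AGC CAG GAC GGC GTC CAA GCG CGA — ATG at 7, stop TGA at 10 → 6 nt; ATG at 34, stop TGA at 55 → 24 nt; ATG at 40, stop TGA at 55 → 18 nt.
Frame -2: GTT ACA TGT GAC AGC AGC AAT ACT ATG AGA GAA TGA CCA TGT GGC GGA ATA GCT GAT CAC TAA CCA GCC AGG ACG GCG TCC AAG CGC GAT — ATG at 26, stop TGA at 35 → 12 nt.
Frame -3: TTA CAT GTG ACA GCA GCA ATA CTA TGA GAG AAT GAC CAT GTG GCG GAA TAG CTG ATC ACT AAC CAG CCA GGA CGG CGT CCA AGC GCG — no ATG→stop ORF.
ORFs ≥ 2 codons: frame +3 51–68 (6 codons), frame +3 84–89 (2 codons), frame -1 7–12 (2 codons), frame -1 34–57 (8 codons), frame -1 40–57 (6 codons), frame -2 26–37 (4 codons). Count = 6.

6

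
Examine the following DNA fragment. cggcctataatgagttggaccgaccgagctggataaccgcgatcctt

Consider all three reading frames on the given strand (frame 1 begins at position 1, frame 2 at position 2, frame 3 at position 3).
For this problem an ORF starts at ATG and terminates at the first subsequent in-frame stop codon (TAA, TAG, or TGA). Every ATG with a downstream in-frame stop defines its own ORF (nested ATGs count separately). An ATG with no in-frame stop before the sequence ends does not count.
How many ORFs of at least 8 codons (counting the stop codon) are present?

1

Frame 1: CGG CCT ATA ATG AGT TGG ACC GAC CGA GCT GGA TAA CCG CGA TCC — ATG at 10, stop TAA at 34 → 27 nt.
Frame 2: GGC CTA TAA TGA GTT GGA CCG ACC GAG CTG GAT AAC CGC GAT CCT — no ATG→stop ORF.
Frame 3: GCC TAT AAT GAG TTG GAC CGA CCG AGC TGG ATA ACC GCG ATC CTT — no ATG→stop ORF.
ORFs ≥ 8 codons: frame 1 10–36 (9 codons). Count = 1.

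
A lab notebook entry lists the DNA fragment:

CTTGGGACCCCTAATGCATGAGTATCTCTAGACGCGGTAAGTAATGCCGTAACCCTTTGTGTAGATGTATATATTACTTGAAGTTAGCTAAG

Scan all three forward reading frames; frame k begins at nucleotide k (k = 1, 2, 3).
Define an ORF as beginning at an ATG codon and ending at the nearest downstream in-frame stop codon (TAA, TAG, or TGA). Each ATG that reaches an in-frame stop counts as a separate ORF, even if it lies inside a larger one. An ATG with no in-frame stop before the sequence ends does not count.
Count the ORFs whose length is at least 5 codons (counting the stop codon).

3

Frame 1: CTT GGG ACC CCT AAT GCA TGA GTA TCT CTA GAC GCG GTA AGT AAT GCC GTA ACC CTT TGT GTA GAT GTA TAT ATT ACT TGA AGT TAG CTA — no ATG→stop ORF.
Frame 2: TTG GGA CCC CTA ATG CAT GAG TAT CTC TAG ACG CGG TAA GTA ATG CCG TAA CCC TTT GTG TAG ATG TAT ATA TTA CTT GAA GTT AGC TAA — ATG at 14, stop TAG at 29 → 18 nt; ATG at 44, stop TAA at 50 → 9 nt; ATG at 65, stop TAA at 89 → 27 nt.
Frame 3: TGG GAC CCC TAA TGC ATG AGT ATC TCT AGA CGC GGT AAG TAA TGC CGT AAC CCT TTG TGT AGA TGT ATA TAT TAC TTG AAG TTA GCT AAG — ATG at 18, stop TAA at 42 → 27 nt.
ORFs ≥ 5 codons: frame 2 14–31 (6 codons), frame 2 65–91 (9 codons), frame 3 18–44 (9 codons). Count = 3.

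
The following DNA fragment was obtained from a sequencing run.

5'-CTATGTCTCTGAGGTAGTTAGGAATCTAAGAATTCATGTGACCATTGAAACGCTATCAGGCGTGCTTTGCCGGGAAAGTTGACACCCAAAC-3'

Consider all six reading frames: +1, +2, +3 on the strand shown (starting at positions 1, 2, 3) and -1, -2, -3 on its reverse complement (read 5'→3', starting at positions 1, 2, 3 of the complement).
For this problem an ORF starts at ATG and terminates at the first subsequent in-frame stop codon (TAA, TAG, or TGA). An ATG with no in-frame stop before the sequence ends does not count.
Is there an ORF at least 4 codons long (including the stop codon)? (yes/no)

Reverse complement (5'→3'): GTTTGGGTGTCAACTTTCCCGGCAAAGCACGCCTGATAGCGTTTCAATGGTCACATGAATTCTTAGATTCCTAACTACCTCAGAGACATAG
Frame +1: CTA TGT CTC TGA GGT AGT TAG GAA TCT AAG AAT TCA TGT GAC CAT TGA AAC GCT ATC AGG CGT GCT TTG CCG GGA AAG TTG ACA CCC AAA — no ATG→stop ORF.
Frame +2: TAT GTC TCT GAG GTA GTT AGG AAT CTA AGA ATT CAT GTG ACC ATT GAA ACG CTA TCA GGC GTG CTT TGC CGG GAA AGT TGA CAC CCA AAC — no ATG→stop ORF.
Frame +3: ATG TCT CTG AGG TAG TTA GGA ATC TAA GAA TTC ATG TGA CCA TTG AAA CGC TAT CAG GCG TGC TTT GCC GGG AAA GTT GAC ACC CAA — ATG at 3, stop TAG at 15 → 15 nt; ATG at 36, stop TGA at 39 → 6 nt.
Frame -1: GTT TGG GTG TCA ACT TTC CCG GCA AAG CAC GCC TGA TAG CGT TTC AAT GGT CAC ATG AAT TCT TAG ATT CCT AAC TAC CTC AGA GAC ATA — ATG at 55, stop TAG at 64 → 12 nt.
Frame -2: TTT GGG TGT CAA CTT TCC CGG CAA AGC ACG CCT GAT AGC GTT TCA ATG GTC ACA TGA ATT CTT AGA TTC CTA ACT ACC TCA GAG ACA TAG — ATG at 47, stop TGA at 56 → 12 nt.
Frame -3: TTG GGT GTC AAC TTT CCC GGC AAA GCA CGC CTG ATA GCG TTT CAA TGG TCA CAT GAA TTC TTA GAT TCC TAA CTA CCT CAG AGA CAT — no ATG→stop ORF.
Frame +3 has an ORF of 5 codons (positions 3–17) ≥ 4, so yes.

yes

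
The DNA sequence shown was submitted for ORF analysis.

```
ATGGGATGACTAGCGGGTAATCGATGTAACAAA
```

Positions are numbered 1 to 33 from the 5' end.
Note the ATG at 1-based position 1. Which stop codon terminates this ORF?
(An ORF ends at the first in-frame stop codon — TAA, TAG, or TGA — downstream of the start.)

Codons from position 1: ATG (1–3), GGA (4–6), TGA (7–9).
The first in-frame stop codon is TGA.

TGA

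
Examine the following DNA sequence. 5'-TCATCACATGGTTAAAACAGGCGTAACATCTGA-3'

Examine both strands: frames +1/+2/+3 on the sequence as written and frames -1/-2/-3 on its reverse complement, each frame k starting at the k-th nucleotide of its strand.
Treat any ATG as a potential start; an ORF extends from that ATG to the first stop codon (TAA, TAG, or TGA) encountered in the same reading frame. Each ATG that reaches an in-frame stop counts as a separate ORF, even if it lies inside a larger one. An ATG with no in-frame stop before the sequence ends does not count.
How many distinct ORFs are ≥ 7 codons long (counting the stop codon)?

0

Reverse complement (5'→3'): TCAGATGTTACGCCTGTTTTAACCATGTGATGA
Frame +1: TCA TCA CAT GGT TAA AAC AGG CGT AAC ATC TGA — no ATG→stop ORF.
Frame +2: CAT CAC ATG GTT AAA ACA GGC GTA ACA TCT — no ATG→stop ORF.
Frame +3: ATC ACA TGG TTA AAA CAG GCG TAA CAT CTG — no ATG→stop ORF.
Frame -1: TCA GAT GTT ACG CCT GTT TTA ACC ATG TGA TGA — ATG at 25, stop TGA at 28 → 6 nt.
Frame -2: CAG ATG TTA CGC CTG TTT TAA CCA TGT GAT — ATG at 5, stop TAA at 20 → 18 nt.
Frame -3: AGA TGT TAC GCC TGT TTT AAC CAT GTG ATG — no ATG→stop ORF.
No ORF reaches 7 codons. Count = 0.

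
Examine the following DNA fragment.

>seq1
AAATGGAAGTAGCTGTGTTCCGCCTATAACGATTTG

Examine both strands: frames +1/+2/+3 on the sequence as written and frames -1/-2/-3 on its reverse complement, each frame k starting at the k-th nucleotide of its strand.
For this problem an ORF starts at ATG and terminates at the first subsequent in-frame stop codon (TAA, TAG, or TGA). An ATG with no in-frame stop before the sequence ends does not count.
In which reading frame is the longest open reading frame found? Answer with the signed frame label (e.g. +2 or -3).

Reverse complement (5'→3'): CAAATCGTTATAGGCGGAACACAGCTACTTCCATTT
Frame +1: AAA TGG AAG TAG CTG TGT TCC GCC TAT AAC GAT TTG — no ATG→stop ORF.
Frame +2: AAT GGA AGT AGC TGT GTT CCG CCT ATA ACG ATT — no ATG→stop ORF.
Frame +3: ATG GAA GTA GCT GTG TTC CGC CTA TAA CGA TTT — ATG at 3, stop TAA at 27 → 27 nt.
Frame -1: CAA ATC GTT ATA GGC GGA ACA CAG CTA CTT CCA TTT — no ATG→stop ORF.
Frame -2: AAA TCG TTA TAG GCG GAA CAC AGC TAC TTC CAT — no ATG→stop ORF.
Frame -3: AAT CGT TAT AGG CGG AAC ACA GCT ACT TCC ATT — no ATG→stop ORF.
Longest ORF is 27 nt in frame +3 (positions 3–29).

+3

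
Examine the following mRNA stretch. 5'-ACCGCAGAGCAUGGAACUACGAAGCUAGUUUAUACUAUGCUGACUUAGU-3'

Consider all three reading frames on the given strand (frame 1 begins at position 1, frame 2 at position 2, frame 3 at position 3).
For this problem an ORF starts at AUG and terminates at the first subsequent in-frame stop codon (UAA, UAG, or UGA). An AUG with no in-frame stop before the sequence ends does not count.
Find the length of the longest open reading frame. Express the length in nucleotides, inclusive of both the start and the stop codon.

18

Frame 1: ACC GCA GAG CAU GGA ACU ACG AAG CUA GUU UAU ACU AUG CUG ACU UAG — AUG at 37, stop UAG at 46 → 12 nt.
Frame 2: CCG CAG AGC AUG GAA CUA CGA AGC UAG UUU AUA CUA UGC UGA CUU AGU — AUG at 11, stop UAG at 26 → 18 nt.
Frame 3: CGC AGA GCA UGG AAC UAC GAA GCU AGU UUA UAC UAU GCU GAC UUA — no AUG→stop ORF.
Longest: frame 2, positions 11–28, 18 nt = 6 codons = 5 aa. → 18 nucleotides.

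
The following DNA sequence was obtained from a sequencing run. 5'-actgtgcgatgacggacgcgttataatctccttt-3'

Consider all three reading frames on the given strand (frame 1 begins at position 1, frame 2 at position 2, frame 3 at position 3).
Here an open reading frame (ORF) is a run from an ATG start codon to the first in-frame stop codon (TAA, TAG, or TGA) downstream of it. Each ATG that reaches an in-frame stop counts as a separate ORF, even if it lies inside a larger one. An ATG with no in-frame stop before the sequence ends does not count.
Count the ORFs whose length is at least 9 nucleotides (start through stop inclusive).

Frame 1: ACT GTG CGA TGA CGG ACG CGT TAT AAT CTC CTT — no ATG→stop ORF.
Frame 2: CTG TGC GAT GAC GGA CGC GTT ATA ATC TCC TTT — no ATG→stop ORF.
Frame 3: TGT GCG ATG ACG GAC GCG TTA TAA TCT CCT — ATG at 9, stop TAA at 24 → 18 nt.
ORFs ≥ 9 nucleotides: frame 3 9–26 (18 nucleotides). Count = 1.

1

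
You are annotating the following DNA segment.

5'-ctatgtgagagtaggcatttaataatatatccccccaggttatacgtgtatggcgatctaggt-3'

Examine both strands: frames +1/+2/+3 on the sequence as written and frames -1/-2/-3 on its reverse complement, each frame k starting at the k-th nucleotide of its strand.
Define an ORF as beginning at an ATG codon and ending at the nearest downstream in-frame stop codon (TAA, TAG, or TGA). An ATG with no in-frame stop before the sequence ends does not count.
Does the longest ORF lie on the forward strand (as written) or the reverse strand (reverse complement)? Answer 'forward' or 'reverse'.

reverse

Reverse complement (5'→3'): ACCTAGATCGCCATACACGTATAACCTGGGGGGATATATTATTAAATGCCTACTCTCACATAG
Frame +1: CTA TGT GAG AGT AGG CAT TTA ATA ATA TAT CCC CCC AGG TTA TAC GTG TAT GGC GAT CTA GGT — no ATG→stop ORF.
Frame +2: TAT GTG AGA GTA GGC ATT TAA TAA TAT ATC CCC CCA GGT TAT ACG TGT ATG GCG ATC TAG — ATG at 50, stop TAG at 59 → 12 nt.
Frame +3: ATG TGA GAG TAG GCA TTT AAT AAT ATA TCC CCC CAG GTT ATA CGT GTA TGG CGA TCT AGG — ATG at 3, stop TGA at 6 → 6 nt.
Frame -1: ACC TAG ATC GCC ATA CAC GTA TAA CCT GGG GGG ATA TAT TAT TAA ATG CCT ACT CTC ACA TAG — ATG at 46, stop TAG at 61 → 18 nt.
Frame -2: CCT AGA TCG CCA TAC ACG TAT AAC CTG GGG GGA TAT ATT ATT AAA TGC CTA CTC TCA CAT — no ATG→stop ORF.
Frame -3: CTA GAT CGC CAT ACA CGT ATA ACC TGG GGG GAT ATA TTA TTA AAT GCC TAC TCT CAC ATA — no ATG→stop ORF.
Forward-strand max 12 nt; reverse-strand max 18 nt. The reverse strand has the longer ORF.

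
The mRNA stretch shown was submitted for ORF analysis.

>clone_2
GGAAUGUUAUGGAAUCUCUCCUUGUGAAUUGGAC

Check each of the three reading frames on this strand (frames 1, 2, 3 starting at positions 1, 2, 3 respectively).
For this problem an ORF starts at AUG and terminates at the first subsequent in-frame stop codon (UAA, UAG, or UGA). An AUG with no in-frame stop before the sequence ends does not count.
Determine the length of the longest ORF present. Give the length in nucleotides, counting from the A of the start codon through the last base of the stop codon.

Frame 1: GGA AUG UUA UGG AAU CUC UCC UUG UGA AUU GGA — AUG at 4, stop UGA at 25 → 24 nt.
Frame 2: GAA UGU UAU GGA AUC UCU CCU UGU GAA UUG GAC — no AUG→stop ORF.
Frame 3: AAU GUU AUG GAA UCU CUC CUU GUG AAU UGG — no AUG→stop ORF.
Longest: frame 1, positions 4–27, 24 nt = 8 codons = 7 aa. → 24 nucleotides.

24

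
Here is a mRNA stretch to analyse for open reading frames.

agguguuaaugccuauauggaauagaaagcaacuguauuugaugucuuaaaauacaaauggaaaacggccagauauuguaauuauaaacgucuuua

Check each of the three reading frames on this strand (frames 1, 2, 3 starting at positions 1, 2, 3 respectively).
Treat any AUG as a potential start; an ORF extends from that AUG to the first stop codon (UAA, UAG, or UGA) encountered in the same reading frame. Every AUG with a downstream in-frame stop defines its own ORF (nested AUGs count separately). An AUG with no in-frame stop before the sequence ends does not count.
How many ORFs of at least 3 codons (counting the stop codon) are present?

4

Frame 1: AGG UGU UAA UGC CUA UAU GGA AUA GAA AGC AAC UGU AUU UGA UGU CUU AAA AUA CAA AUG GAA AAC GGC CAG AUA UUG UAA UUA UAA ACG UCU UUA — AUG at 58, stop UAA at 79 → 24 nt.
Frame 2: GGU GUU AAU GCC UAU AUG GAA UAG AAA GCA ACU GUA UUU GAU GUC UUA AAA UAC AAA UGG AAA ACG GCC AGA UAU UGU AAU UAU AAA CGU CUU — AUG at 17, stop UAG at 23 → 9 nt.
Frame 3: GUG UUA AUG CCU AUA UGG AAU AGA AAG CAA CUG UAU UUG AUG UCU UAA AAU ACA AAU GGA AAA CGG CCA GAU AUU GUA AUU AUA AAC GUC UUU — AUG at 9, stop UAA at 48 → 42 nt; AUG at 42, stop UAA at 48 → 9 nt.
ORFs ≥ 3 codons: frame 1 58–81 (8 codons), frame 2 17–25 (3 codons), frame 3 9–50 (14 codons), frame 3 42–50 (3 codons). Count = 4.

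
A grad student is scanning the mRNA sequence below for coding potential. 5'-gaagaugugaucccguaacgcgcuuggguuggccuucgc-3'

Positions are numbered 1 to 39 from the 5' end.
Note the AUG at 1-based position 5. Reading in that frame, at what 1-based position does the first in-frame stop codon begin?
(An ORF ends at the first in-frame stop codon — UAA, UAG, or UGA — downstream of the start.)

Codons from position 5: AUG (5–7), UGA (8–10).
UGA is a stop codon; it begins at position 8.

8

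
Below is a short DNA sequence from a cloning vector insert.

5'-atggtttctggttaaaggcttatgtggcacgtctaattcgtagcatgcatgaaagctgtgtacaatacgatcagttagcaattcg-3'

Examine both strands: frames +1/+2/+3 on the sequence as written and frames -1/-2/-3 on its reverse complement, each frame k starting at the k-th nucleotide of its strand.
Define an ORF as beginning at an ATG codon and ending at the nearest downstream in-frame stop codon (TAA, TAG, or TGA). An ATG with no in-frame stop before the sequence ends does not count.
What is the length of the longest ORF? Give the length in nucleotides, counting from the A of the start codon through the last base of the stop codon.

Reverse complement (5'→3'): CGAATTGCTAACTGATCGTATTGTACACAGCTTTCATGCATGCTACGAATTAGACGTGCCACATAAGCCTTTAACCAGAAACCAT
Frame +1: ATG GTT TCT GGT TAA AGG CTT ATG TGG CAC GTC TAA TTC GTA GCA TGC ATG AAA GCT GTG TAC AAT ACG ATC AGT TAG CAA TTC — ATG at 1, stop TAA at 13 → 15 nt; ATG at 22, stop TAA at 34 → 15 nt; ATG at 49, stop TAG at 76 → 30 nt.
Frame +2: TGG TTT CTG GTT AAA GGC TTA TGT GGC ACG TCT AAT TCG TAG CAT GCA TGA AAG CTG TGT ACA ATA CGA TCA GTT AGC AAT TCG — no ATG→stop ORF.
Frame +3: GGT TTC TGG TTA AAG GCT TAT GTG GCA CGT CTA ATT CGT AGC ATG CAT GAA AGC TGT GTA CAA TAC GAT CAG TTA GCA ATT — no ATG→stop ORF.
Frame -1: CGA ATT GCT AAC TGA TCG TAT TGT ACA CAG CTT TCA TGC ATG CTA CGA ATT AGA CGT GCC ACA TAA GCC TTT AAC CAG AAA CCA — ATG at 40, stop TAA at 64 → 27 nt.
Frame -2: GAA TTG CTA ACT GAT CGT ATT GTA CAC AGC TTT CAT GCA TGC TAC GAA TTA GAC GTG CCA CAT AAG CCT TTA ACC AGA AAC CAT — no ATG→stop ORF.
Frame -3: AAT TGC TAA CTG ATC GTA TTG TAC ACA GCT TTC ATG CAT GCT ACG AAT TAG ACG TGC CAC ATA AGC CTT TAA CCA GAA ACC — ATG at 36, stop TAG at 51 → 18 nt.
Longest: frame +1, positions 49–78, 30 nt = 10 codons = 9 aa. → 30 nucleotides.

30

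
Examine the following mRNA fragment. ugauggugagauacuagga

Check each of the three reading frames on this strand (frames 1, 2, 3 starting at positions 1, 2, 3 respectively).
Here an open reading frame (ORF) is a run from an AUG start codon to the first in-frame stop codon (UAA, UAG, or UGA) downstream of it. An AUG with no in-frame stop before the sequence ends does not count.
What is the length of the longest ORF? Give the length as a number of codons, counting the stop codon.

Frame 1: UGA UGG UGA GAU ACU AGG — no AUG→stop ORF.
Frame 2: GAU GGU GAG AUA CUA GGA — no AUG→stop ORF.
Frame 3: AUG GUG AGA UAC UAG — AUG at 3, stop UAG at 15 → 15 nt.
Longest: frame 3, positions 3–17, 15 nt = 5 codons = 4 aa. → 5 codons.

5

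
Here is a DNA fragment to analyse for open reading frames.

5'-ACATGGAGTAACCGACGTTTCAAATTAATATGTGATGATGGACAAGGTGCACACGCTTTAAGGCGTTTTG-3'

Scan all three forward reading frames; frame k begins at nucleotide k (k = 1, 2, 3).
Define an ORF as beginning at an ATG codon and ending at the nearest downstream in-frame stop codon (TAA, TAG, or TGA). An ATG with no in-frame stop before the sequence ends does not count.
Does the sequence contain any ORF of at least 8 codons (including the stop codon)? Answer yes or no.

Frame 1: ACA TGG AGT AAC CGA CGT TTC AAA TTA ATA TGT GAT GAT GGA CAA GGT GCA CAC GCT TTA AGG CGT TTT — no ATG→stop ORF.
Frame 2: CAT GGA GTA ACC GAC GTT TCA AAT TAA TAT GTG ATG ATG GAC AAG GTG CAC ACG CTT TAA GGC GTT TTG — ATG at 35, stop TAA at 59 → 27 nt; ATG at 38, stop TAA at 59 → 24 nt.
Frame 3: ATG GAG TAA CCG ACG TTT CAA ATT AAT ATG TGA TGA TGG ACA AGG TGC ACA CGC TTT AAG GCG TTT — ATG at 3, stop TAA at 9 → 9 nt; ATG at 30, stop TGA at 33 → 6 nt.
Frame 2 has an ORF of 9 codons (positions 35–61) ≥ 8, so yes.

yes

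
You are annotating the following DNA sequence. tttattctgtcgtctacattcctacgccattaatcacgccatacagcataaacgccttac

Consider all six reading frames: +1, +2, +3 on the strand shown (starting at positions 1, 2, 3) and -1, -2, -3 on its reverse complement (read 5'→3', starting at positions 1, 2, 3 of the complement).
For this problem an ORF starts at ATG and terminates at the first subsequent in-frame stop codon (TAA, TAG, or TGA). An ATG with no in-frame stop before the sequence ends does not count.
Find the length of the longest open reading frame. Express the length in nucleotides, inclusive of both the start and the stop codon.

Reverse complement (5'→3'): GTAAGGCGTTTATGCTGTATGGCGTGATTAATGGCGTAGGAATGTAGACGACAGAATAAA
Frame +1: TTT ATT CTG TCG TCT ACA TTC CTA CGC CAT TAA TCA CGC CAT ACA GCA TAA ACG CCT TAC — no ATG→stop ORF.
Frame +2: TTA TTC TGT CGT CTA CAT TCC TAC GCC ATT AAT CAC GCC ATA CAG CAT AAA CGC CTT — no ATG→stop ORF.
Frame +3: TAT TCT GTC GTC TAC ATT CCT ACG CCA TTA ATC ACG CCA TAC AGC ATA AAC GCC TTA — no ATG→stop ORF.
Frame -1: GTA AGG CGT TTA TGC TGT ATG GCG TGA TTA ATG GCG TAG GAA TGT AGA CGA CAG AAT AAA — ATG at 19, stop TGA at 25 → 9 nt; ATG at 31, stop TAG at 37 → 9 nt.
Frame -2: TAA GGC GTT TAT GCT GTA TGG CGT GAT TAA TGG CGT AGG AAT GTA GAC GAC AGA ATA — no ATG→stop ORF.
Frame -3: AAG GCG TTT ATG CTG TAT GGC GTG ATT AAT GGC GTA GGA ATG TAG ACG ACA GAA TAA — ATG at 12, stop TAG at 45 → 36 nt; ATG at 42, stop TAG at 45 → 6 nt.
Longest: frame -3, positions 12–47, 36 nt = 12 codons = 11 aa. → 36 nucleotides.

36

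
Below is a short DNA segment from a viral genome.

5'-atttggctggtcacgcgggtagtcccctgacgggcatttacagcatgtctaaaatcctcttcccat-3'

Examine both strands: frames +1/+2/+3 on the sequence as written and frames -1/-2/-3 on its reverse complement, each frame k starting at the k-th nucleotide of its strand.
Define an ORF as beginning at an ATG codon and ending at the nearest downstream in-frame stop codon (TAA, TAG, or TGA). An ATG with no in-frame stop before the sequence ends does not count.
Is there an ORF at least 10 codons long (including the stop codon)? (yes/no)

Reverse complement (5'→3'): ATGGGAAGAGGATTTTAGACATGCTGTAAATGCCCGTCAGGGGACTACCCGCGTGACCAGCCAAAT
Frame +1: ATT TGG CTG GTC ACG CGG GTA GTC CCC TGA CGG GCA TTT ACA GCA TGT CTA AAA TCC TCT TCC CAT — no ATG→stop ORF.
Frame +2: TTT GGC TGG TCA CGC GGG TAG TCC CCT GAC GGG CAT TTA CAG CAT GTC TAA AAT CCT CTT CCC — no ATG→stop ORF.
Frame +3: TTG GCT GGT CAC GCG GGT AGT CCC CTG ACG GGC ATT TAC AGC ATG TCT AAA ATC CTC TTC CCA — no ATG→stop ORF.
Frame -1: ATG GGA AGA GGA TTT TAG ACA TGC TGT AAA TGC CCG TCA GGG GAC TAC CCG CGT GAC CAG CCA AAT — ATG at 1, stop TAG at 16 → 18 nt.
Frame -2: TGG GAA GAG GAT TTT AGA CAT GCT GTA AAT GCC CGT CAG GGG ACT ACC CGC GTG ACC AGC CAA — no ATG→stop ORF.
Frame -3: GGG AAG AGG ATT TTA GAC ATG CTG TAA ATG CCC GTC AGG GGA CTA CCC GCG TGA CCA GCC AAA — ATG at 21, stop TAA at 27 → 9 nt; ATG at 30, stop TGA at 54 → 27 nt.
Largest ORF found is 9 codons < 10, so no.

no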